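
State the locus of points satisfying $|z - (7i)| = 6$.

|z - z0| = r describes a circle centered at z0 with radius r
Here z0 = 7i and r = 6
Locus: Circle centered at (0, 7) with radius 6


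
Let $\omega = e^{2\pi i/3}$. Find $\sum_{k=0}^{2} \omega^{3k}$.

Since 3 divides 3, ω^3 = (ω^3)^1 = 1^1 = 1, so every term is 1.
Sum = 3 · 1 = 3


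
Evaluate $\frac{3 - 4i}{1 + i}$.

Multiply numerator and denominator by conjugate (1 - i):
= (3 - 4i)(1 - i) / (1^2 + 1^2)
= (-1 - 7i) / 2
= -1/2 - (7/2)i


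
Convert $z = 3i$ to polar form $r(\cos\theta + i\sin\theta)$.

r = |z| = sqrt(a^2 + b^2) = sqrt((0)^2 + (3)^2) = sqrt(0 + 9) = sqrt(9) = 3
a = 0 and b > 0, so z lies on the positive imaginary axis: θ = 90°
z = 3(cos 90° + i sin 90°)


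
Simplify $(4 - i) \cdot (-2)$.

(a1*a2 - b1*b2) + (a1*b2 + b1*a2)i
= (-8 - 0) + (0 + 2)i
= -8 + 2i


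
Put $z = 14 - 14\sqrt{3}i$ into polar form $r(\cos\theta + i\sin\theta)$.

r = |z| = sqrt(a^2 + b^2) = sqrt((14)^2 + (-14*sqrt(3))^2) = sqrt(196 + 588) = sqrt(784) = 28
θ = arctan(b/a) = arctan(-24.2487/14) (quadrant-adjusted) = 300°
z = 28(cos 300° + i sin 300°)


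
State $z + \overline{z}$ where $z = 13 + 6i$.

z + conjugate(z) = (a + bi) + (a - bi) = 2a
= 2 * 13 = 26


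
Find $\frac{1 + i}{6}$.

Divisor is real, so divide each part by 6:
= 1/6 + (1/6)i


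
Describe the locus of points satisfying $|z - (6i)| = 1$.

|z - z0| = r describes a circle centered at z0 with radius r
Here z0 = 6i and r = 1
Locus: Circle centered at (0, 6) with radius 1


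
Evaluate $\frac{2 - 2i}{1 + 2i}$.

Multiply numerator and denominator by conjugate (1 - 2i):
= (2 - 2i)(1 - 2i) / (1^2 + 2^2)
= (-2 - 6i) / 5
= -2/5 - (6/5)i


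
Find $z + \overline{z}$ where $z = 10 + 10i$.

z + conjugate(z) = (a + bi) + (a - bi) = 2a
= 2 * 10 = 20


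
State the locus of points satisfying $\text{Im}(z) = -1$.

Im(z) = y where z = x + yi; the equation y = -1 is satisfied by all points with that y-coordinate
Locus: Horizontal line y = -1


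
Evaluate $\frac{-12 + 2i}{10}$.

Divisor is real, so divide each part by 10:
= -6/5 + (1/5)i


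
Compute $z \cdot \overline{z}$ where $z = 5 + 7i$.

z * conjugate(z) = |z|^2 = a^2 + b^2
= 5^2 + 7^2 = 74


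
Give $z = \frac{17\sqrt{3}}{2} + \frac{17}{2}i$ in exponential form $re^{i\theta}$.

r = |z| = sqrt((17*sqrt(3)/2)^2 + (17/2)^2) = sqrt(867/4 + 289/4) = sqrt(289) = 17
θ = arctan(b/a) = arctan(8.5/14.7224) (quadrant-adjusted) = 30° = π/6
z = 17e^(i*π/6)


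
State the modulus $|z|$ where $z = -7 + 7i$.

|z| = sqrt(a^2 + b^2) = sqrt((-7)^2 + 7^2) = sqrt(98) = sqrt(98)


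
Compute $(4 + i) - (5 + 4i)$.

(4 - 5) + (1 - 4)i = -1 - 3i


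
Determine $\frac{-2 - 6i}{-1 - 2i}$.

Multiply numerator and denominator by conjugate (-1 + 2i):
= (-2 - 6i)(-1 + 2i) / ((-1)^2 + (-2)^2)
= (14 + 2i) / 5
= 14/5 + (2/5)i


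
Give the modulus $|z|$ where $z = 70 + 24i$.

|z| = sqrt(a^2 + b^2) = sqrt(70^2 + 24^2) = sqrt(5476) = 74


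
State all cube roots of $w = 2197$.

|w| = 2197, arg(w) = 0°
Root modulus = 2197^(1/3) = 13
Root arguments: θ_k = (0° + 360°k)/3 for k = 0, 1, ..., 2
Roots: 13, -13/2 + (13*sqrt(3)/2)i, -13/2 - (13*sqrt(3)/2)i


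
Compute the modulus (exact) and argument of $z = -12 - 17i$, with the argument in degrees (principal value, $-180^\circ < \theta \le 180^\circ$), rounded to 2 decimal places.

|z| = sqrt((-12)^2 + (-17)^2) = sqrt(433)
arg(z) = arctan(b/a) = arctan(-17/-12) (quadrant-adjusted) = -125.22°


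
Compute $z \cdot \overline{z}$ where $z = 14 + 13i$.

z * conjugate(z) = |z|^2 = a^2 + b^2
= 14^2 + 13^2 = 365


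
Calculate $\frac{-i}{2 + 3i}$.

Multiply numerator and denominator by conjugate (2 - 3i):
= (-i)(2 - 3i) / (2^2 + 3^2)
= (-3 - 2i) / 13
= -3/13 - (2/13)i


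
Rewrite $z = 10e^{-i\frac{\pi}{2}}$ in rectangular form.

a = r cos θ = 10 * 0 = 0
b = r sin θ = 10 * -1 = -10
z = -10i


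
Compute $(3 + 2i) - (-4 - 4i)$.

(3 - (-4)) + (2 - (-4))i = 7 + 6i


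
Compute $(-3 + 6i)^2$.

(a + bi)^2 = a^2 - b^2 + 2abi
= (-3)^2 - 6^2 + 2*(-3)*6i
= -27 - 36i


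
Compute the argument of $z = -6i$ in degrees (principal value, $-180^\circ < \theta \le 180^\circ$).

a = 0 and b < 0, so z lies on the negative imaginary axis: θ = -90°


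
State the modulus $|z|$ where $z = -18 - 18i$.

|z| = sqrt(a^2 + b^2) = sqrt((-18)^2 + (-18)^2) = sqrt(648) = sqrt(648)


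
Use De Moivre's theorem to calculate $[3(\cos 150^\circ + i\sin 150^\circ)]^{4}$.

By De Moivre: z^n = r^n(cos(nθ) + i sin(nθ))
= 3^4(cos(4*150°) + i sin(4*150°))
= 81(cos 240° + i sin 240°)
= -81/2 - (81*sqrt(3)/2)i


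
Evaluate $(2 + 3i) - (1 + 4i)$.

(2 - 1) + (3 - 4)i = 1 - i


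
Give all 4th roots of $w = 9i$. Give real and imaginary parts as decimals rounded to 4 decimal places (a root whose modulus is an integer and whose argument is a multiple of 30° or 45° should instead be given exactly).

|w| = 9, arg(w) = 90°
Root modulus = 9^(1/4) ≈ 1.732051
Root arguments: θ_k = (90° + 360°k)/4 for k = 0, 1, ..., 3
Compute each root as (root modulus)(cos θ_k + i sin θ_k) using full-precision intermediates, then round to 4 decimal places.
Roots: 1.6002 + 0.6628i, -0.6628 + 1.6002i, -1.6002 - 0.6628i, 0.6628 - 1.6002i


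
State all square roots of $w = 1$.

|w| = 1, arg(w) = 0°
Root modulus = 1^(1/2) = 1
Root arguments: θ_k = (0° + 360°k)/2 for k = 0, 1, ..., 1
Roots: 1, -1


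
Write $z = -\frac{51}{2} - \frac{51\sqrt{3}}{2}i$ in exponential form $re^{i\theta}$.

r = |z| = sqrt((-51/2)^2 + (-51*sqrt(3)/2)^2) = sqrt(2601/4 + 7803/4) = sqrt(2601) = 51
θ = arctan(b/a) = arctan(-44.1673/-25.5) (quadrant-adjusted) = -120° = -2π/3
z = 51e^(-i*2π/3)


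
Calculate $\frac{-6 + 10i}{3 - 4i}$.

Multiply numerator and denominator by conjugate (3 + 4i):
= (-6 + 10i)(3 + 4i) / (3^2 + (-4)^2)
= (-58 + 6i) / 25
= -58/25 + (6/25)i


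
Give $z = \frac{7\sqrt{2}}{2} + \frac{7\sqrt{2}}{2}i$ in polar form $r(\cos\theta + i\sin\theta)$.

r = |z| = sqrt(a^2 + b^2) = sqrt((7*sqrt(2)/2)^2 + (7*sqrt(2)/2)^2) = sqrt(49/2 + 49/2) = sqrt(49) = 7
θ = arctan(b/a) = arctan(4.9497/4.9497) (quadrant-adjusted) = 45°
z = 7(cos 45° + i sin 45°)


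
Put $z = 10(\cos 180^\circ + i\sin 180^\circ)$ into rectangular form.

a = r cos θ = 10 * -1 = -10
b = r sin θ = 10 * 0 = 0
z = -10


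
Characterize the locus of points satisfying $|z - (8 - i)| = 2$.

|z - z0| = r describes a circle centered at z0 with radius r
Here z0 = 8 - i and r = 2
Locus: Circle centered at (8, -1) with radius 2


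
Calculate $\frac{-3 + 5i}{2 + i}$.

Multiply numerator and denominator by conjugate (2 - i):
= (-3 + 5i)(2 - i) / (2^2 + 1^2)
= (-1 + 13i) / 5
= -1/5 + (13/5)i


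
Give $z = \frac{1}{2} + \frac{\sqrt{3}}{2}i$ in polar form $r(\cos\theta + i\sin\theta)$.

r = |z| = sqrt(a^2 + b^2) = sqrt((1/2)^2 + (sqrt(3)/2)^2) = sqrt(1/4 + 3/4) = sqrt(1) = 1
θ = arctan(b/a) = arctan(0.866/0.5) (quadrant-adjusted) = 60°
z = 1(cos 60° + i sin 60°)


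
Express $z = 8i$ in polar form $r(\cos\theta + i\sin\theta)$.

r = |z| = sqrt(a^2 + b^2) = sqrt((0)^2 + (8)^2) = sqrt(0 + 64) = sqrt(64) = 8
a = 0 and b > 0, so z lies on the positive imaginary axis: θ = 90°
z = 8(cos 90° + i sin 90°)


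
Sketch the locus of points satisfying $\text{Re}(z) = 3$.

Re(z) = x where z = x + yi; the equation x = 3 is satisfied by all points with that x-coordinate
Locus: Vertical line x = 3


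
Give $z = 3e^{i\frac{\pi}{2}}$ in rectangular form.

a = r cos θ = 3 * 0 = 0
b = r sin θ = 3 * 1 = 3
z = 3i


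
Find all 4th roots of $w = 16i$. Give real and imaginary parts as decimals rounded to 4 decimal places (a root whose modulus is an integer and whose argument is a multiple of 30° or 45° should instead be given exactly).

|w| = 16, arg(w) = 90°
Root modulus = 16^(1/4) = 2
Root arguments: θ_k = (90° + 360°k)/4 for k = 0, 1, ..., 3
Compute each root as (root modulus)(cos θ_k + i sin θ_k) using full-precision intermediates, then round to 4 decimal places.
Roots: 1.8478 + 0.7654i, -0.7654 + 1.8478i, -1.8478 - 0.7654i, 0.7654 - 1.8478i


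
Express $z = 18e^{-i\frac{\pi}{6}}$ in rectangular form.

a = r cos θ = 18 * sqrt(3)/2 = 9*sqrt(3)
b = r sin θ = 18 * -1/2 = -9
z = 9*sqrt(3) - 9i


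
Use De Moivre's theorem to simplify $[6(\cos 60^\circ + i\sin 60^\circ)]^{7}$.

By De Moivre: z^n = r^n(cos(nθ) + i sin(nθ))
= 6^7(cos(7*60°) + i sin(7*60°))
= 279936(cos 60° + i sin 60°)
= 139968 + 139968*sqrt(3)i


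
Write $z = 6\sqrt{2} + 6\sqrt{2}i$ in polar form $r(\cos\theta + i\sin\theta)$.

r = |z| = sqrt(a^2 + b^2) = sqrt((6*sqrt(2))^2 + (6*sqrt(2))^2) = sqrt(72 + 72) = sqrt(144) = 12
θ = arctan(b/a) = arctan(8.4853/8.4853) (quadrant-adjusted) = 45°
z = 12(cos 45° + i sin 45°)


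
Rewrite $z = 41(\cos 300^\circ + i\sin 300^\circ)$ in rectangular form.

a = r cos θ = 41 * 1/2 = 41/2
b = r sin θ = 41 * -sqrt(3)/2 = -41*sqrt(3)/2
z = 41/2 - (41*sqrt(3)/2)i


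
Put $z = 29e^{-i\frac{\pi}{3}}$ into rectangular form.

a = r cos θ = 29 * 1/2 = 29/2
b = r sin θ = 29 * -sqrt(3)/2 = -29*sqrt(3)/2
z = 29/2 - (29*sqrt(3)/2)i


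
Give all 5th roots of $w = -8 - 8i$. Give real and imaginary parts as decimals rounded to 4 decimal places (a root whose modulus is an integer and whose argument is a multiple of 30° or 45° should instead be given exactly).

|w| = sqrt(128) ≈ 11.313708, arg(w) = 225°
Root modulus = sqrt(128)^(1/5) ≈ 1.624505
Root arguments: θ_k = (225° + 360°k)/5 for k = 0, 1, ..., 4
Compute each root as (root modulus)(cos θ_k + i sin θ_k) using full-precision intermediates, then round to 4 decimal places.
Roots: 1.1487 + 1.1487i, -0.7375 + 1.4474i, -1.6045 - 0.2541i, -0.2541 - 1.6045i, 1.4474 - 0.7375i


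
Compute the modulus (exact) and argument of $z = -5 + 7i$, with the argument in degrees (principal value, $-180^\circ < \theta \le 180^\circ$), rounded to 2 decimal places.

|z| = sqrt((-5)^2 + 7^2) = sqrt(74)
arg(z) = arctan(b/a) = arctan(7/-5) (quadrant-adjusted) = 125.54°


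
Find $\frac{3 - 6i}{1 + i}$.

Multiply numerator and denominator by conjugate (1 - i):
= (3 - 6i)(1 - i) / (1^2 + 1^2)
= (-3 - 9i) / 2
= -3/2 - (9/2)i


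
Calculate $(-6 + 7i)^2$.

(a + bi)^2 = a^2 - b^2 + 2abi
= (-6)^2 - 7^2 + 2*(-6)*7i
= -13 - 84i


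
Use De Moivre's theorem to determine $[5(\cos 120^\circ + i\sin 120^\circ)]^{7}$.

By De Moivre: z^n = r^n(cos(nθ) + i sin(nθ))
= 5^7(cos(7*120°) + i sin(7*120°))
= 78125(cos 120° + i sin 120°)
= -78125/2 + (78125*sqrt(3)/2)i


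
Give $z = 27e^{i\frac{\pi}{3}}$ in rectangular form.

a = r cos θ = 27 * 1/2 = 27/2
b = r sin θ = 27 * sqrt(3)/2 = 27*sqrt(3)/2
z = 27/2 + (27*sqrt(3)/2)i


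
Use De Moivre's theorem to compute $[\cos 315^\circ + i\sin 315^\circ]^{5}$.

By De Moivre: z^n = r^n(cos(nθ) + i sin(nθ))
= 1^5(cos(5*315°) + i sin(5*315°))
= 1(cos 135° + i sin 135°)
= -sqrt(2)/2 + (sqrt(2)/2)i


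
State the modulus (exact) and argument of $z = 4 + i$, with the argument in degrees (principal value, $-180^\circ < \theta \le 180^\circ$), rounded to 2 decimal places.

|z| = sqrt(4^2 + 1^2) = sqrt(17)
arg(z) = arctan(b/a) = arctan(1/4) (quadrant-adjusted) = 14.04°


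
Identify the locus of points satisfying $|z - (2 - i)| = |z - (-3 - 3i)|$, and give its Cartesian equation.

|z - z1| = |z - z2| means z is equidistant from z1 and z2,
i.e. the perpendicular bisector of the segment from (2, -1) to (-3, -3) (midpoint (-1/2, -2)).
With z = x + yi, square both sides:
(x - 2)^2 + (y - (-1))^2 = (x - (-3))^2 + (y - (-3))^2
The x^2 and y^2 terms cancel: -10x + (-4)y = 18 - 5 = 13
Simplify: 10x + 4y = -13
Locus: Perpendicular bisector of the segment from (2, -1) to (-3, -3): the line 10x + 4y = -13


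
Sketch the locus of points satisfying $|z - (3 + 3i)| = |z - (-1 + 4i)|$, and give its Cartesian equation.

|z - z1| = |z - z2| means z is equidistant from z1 and z2,
i.e. the perpendicular bisector of the segment from (3, 3) to (-1, 4) (midpoint (1, 7/2)).
With z = x + yi, square both sides:
(x - 3)^2 + (y - 3)^2 = (x - (-1))^2 + (y - 4)^2
The x^2 and y^2 terms cancel: -8x + 2y = 17 - 18 = -1
Simplify: 8x - 2y = 1
Locus: Perpendicular bisector of the segment from (3, 3) to (-1, 4): the line 8x - 2y = 1


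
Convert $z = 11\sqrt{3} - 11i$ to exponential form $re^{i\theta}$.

r = |z| = sqrt((11*sqrt(3))^2 + (-11)^2) = sqrt(363 + 121) = sqrt(484) = 22
θ = arctan(b/a) = arctan(-11/19.0526) (quadrant-adjusted) = -30° = -π/6
z = 22e^(-i*π/6)


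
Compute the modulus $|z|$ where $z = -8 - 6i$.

|z| = sqrt(a^2 + b^2) = sqrt((-8)^2 + (-6)^2) = sqrt(100) = 10


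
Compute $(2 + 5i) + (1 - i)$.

(2 + 1) + (5 + (-1))i = 3 + 4i


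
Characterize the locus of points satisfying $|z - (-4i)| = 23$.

|z - z0| = r describes a circle centered at z0 with radius r
Here z0 = -4i and r = 23
Locus: Circle centered at (0, -4) with radius 23


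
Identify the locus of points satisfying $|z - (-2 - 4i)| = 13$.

|z - z0| = r describes a circle centered at z0 with radius r
Here z0 = -2 - 4i and r = 13
Locus: Circle centered at (-2, -4) with radius 13


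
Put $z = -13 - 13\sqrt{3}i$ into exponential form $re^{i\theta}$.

r = |z| = sqrt((-13)^2 + (-13*sqrt(3))^2) = sqrt(169 + 507) = sqrt(676) = 26
θ = arctan(b/a) = arctan(-22.5167/-13) (quadrant-adjusted) = -120° = -2π/3
z = 26e^(-i*2π/3)


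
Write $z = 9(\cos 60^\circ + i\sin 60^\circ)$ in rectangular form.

a = r cos θ = 9 * 1/2 = 9/2
b = r sin θ = 9 * sqrt(3)/2 = 9*sqrt(3)/2
z = 9/2 + (9*sqrt(3)/2)i


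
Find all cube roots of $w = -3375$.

|w| = 3375, arg(w) = 180°
Root modulus = 3375^(1/3) = 15
Root arguments: θ_k = (180° + 360°k)/3 for k = 0, 1, ..., 2
Roots: 15/2 + (15*sqrt(3)/2)i, -15, 15/2 - (15*sqrt(3)/2)i


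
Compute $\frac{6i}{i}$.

Multiply numerator and denominator by conjugate (-i):
= (6i)(-i) / (0^2 + 1^2)
= (6) / 1
= 6


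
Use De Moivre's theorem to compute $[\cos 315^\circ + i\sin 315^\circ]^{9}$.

By De Moivre: z^n = r^n(cos(nθ) + i sin(nθ))
= 1^9(cos(9*315°) + i sin(9*315°))
= 1(cos 315° + i sin 315°)
= sqrt(2)/2 - (sqrt(2)/2)i


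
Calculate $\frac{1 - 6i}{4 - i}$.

Multiply numerator and denominator by conjugate (4 + i):
= (1 - 6i)(4 + i) / (4^2 + (-1)^2)
= (10 - 23i) / 17
= 10/17 - (23/17)i


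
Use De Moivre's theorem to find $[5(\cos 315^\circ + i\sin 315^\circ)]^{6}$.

By De Moivre: z^n = r^n(cos(nθ) + i sin(nθ))
= 5^6(cos(6*315°) + i sin(6*315°))
= 15625(cos 90° + i sin 90°)
= 15625i


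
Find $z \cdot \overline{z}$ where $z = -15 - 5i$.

z * conjugate(z) = |z|^2 = a^2 + b^2
= (-15)^2 + (-5)^2 = 250


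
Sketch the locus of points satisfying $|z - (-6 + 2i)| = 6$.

|z - z0| = r describes a circle centered at z0 with radius r
Here z0 = -6 + 2i and r = 6
Locus: Circle centered at (-6, 2) with radius 6


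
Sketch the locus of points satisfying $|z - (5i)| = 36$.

|z - z0| = r describes a circle centered at z0 with radius r
Here z0 = 5i and r = 36
Locus: Circle centered at (0, 5) with radius 36


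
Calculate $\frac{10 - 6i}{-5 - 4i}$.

Multiply numerator and denominator by conjugate (-5 + 4i):
= (10 - 6i)(-5 + 4i) / ((-5)^2 + (-4)^2)
= (-26 + 70i) / 41
= -26/41 + (70/41)i


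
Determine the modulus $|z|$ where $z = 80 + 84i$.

|z| = sqrt(a^2 + b^2) = sqrt(80^2 + 84^2) = sqrt(13456) = 116


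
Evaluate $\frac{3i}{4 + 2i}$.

Multiply numerator and denominator by conjugate (4 - 2i):
= (3i)(4 - 2i) / (4^2 + 2^2)
= (6 + 12i) / 20
Divide through by 2: (3 + 6i) / 10
= 3/10 + (3/5)i


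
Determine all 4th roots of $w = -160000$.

|w| = 160000, arg(w) = 180°
Root modulus = 160000^(1/4) = 20
Root arguments: θ_k = (180° + 360°k)/4 for k = 0, 1, ..., 3
Roots: 10*sqrt(2) + 10*sqrt(2)i, -10*sqrt(2) + 10*sqrt(2)i, -10*sqrt(2) - 10*sqrt(2)i, 10*sqrt(2) - 10*sqrt(2)i


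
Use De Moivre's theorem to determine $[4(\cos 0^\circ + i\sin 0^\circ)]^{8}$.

By De Moivre: z^n = r^n(cos(nθ) + i sin(nθ))
= 4^8(cos(8*0°) + i sin(8*0°))
= 65536(cos 0° + i sin 0°)
= 65536


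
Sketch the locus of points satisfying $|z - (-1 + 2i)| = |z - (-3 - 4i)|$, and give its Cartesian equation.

|z - z1| = |z - z2| means z is equidistant from z1 and z2,
i.e. the perpendicular bisector of the segment from (-1, 2) to (-3, -4) (midpoint (-2, -1)).
With z = x + yi, square both sides:
(x - (-1))^2 + (y - 2)^2 = (x - (-3))^2 + (y - (-4))^2
The x^2 and y^2 terms cancel: -4x + (-12)y = 25 - 5 = 20
Simplify: x + 3y = -5
Locus: Perpendicular bisector of the segment from (-1, 2) to (-3, -4): the line x + 3y = -5


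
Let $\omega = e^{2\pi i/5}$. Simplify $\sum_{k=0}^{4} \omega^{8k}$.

Let ζ = ω^8 = e^(2πi·8/5). Since 5 ∤ 8, ζ ≠ 1.
Sum = Σ_{k=0}^{4} ζ^k = (ζ^5 - 1)/(ζ - 1) = (ω^{8·5} - 1)/(ζ - 1) = (1 - 1)/(ζ - 1) = 0


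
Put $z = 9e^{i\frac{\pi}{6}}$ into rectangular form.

a = r cos θ = 9 * sqrt(3)/2 = 9*sqrt(3)/2
b = r sin θ = 9 * 1/2 = 9/2
z = 9*sqrt(3)/2 + (9/2)i


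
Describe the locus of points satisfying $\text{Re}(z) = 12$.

Re(z) = x where z = x + yi; the equation x = 12 is satisfied by all points with that x-coordinate
Locus: Vertical line x = 12


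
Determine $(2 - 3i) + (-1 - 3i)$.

(2 + (-1)) + (-3 + (-3))i = 1 - 6i


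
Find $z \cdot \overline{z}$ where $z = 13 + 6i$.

z * conjugate(z) = |z|^2 = a^2 + b^2
= 13^2 + 6^2 = 205


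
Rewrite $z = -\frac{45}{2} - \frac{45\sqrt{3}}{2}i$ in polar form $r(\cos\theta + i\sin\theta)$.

r = |z| = sqrt(a^2 + b^2) = sqrt((-45/2)^2 + (-45*sqrt(3)/2)^2) = sqrt(2025/4 + 6075/4) = sqrt(2025) = 45
θ = arctan(b/a) = arctan(-38.9711/-22.5) (quadrant-adjusted) = 240°
z = 45(cos 240° + i sin 240°)


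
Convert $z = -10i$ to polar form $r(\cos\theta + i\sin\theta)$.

r = |z| = sqrt(a^2 + b^2) = sqrt((0)^2 + (-10)^2) = sqrt(0 + 100) = sqrt(100) = 10
a = 0 and b < 0, so z lies on the negative imaginary axis: θ = 270°
z = 10(cos 270° + i sin 270°)


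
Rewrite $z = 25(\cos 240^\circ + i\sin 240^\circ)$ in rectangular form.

a = r cos θ = 25 * -1/2 = -25/2
b = r sin θ = 25 * -sqrt(3)/2 = -25*sqrt(3)/2
z = -25/2 - (25*sqrt(3)/2)i


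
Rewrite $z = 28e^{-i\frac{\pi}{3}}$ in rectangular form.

a = r cos θ = 28 * 1/2 = 14
b = r sin θ = 28 * -sqrt(3)/2 = -14*sqrt(3)
z = 14 - 14*sqrt(3)i


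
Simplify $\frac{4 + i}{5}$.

Divisor is real, so divide each part by 5:
= 4/5 + (1/5)i


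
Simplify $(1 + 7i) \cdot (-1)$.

(a1*a2 - b1*b2) + (a1*b2 + b1*a2)i
= (-1 - 0) + (0 + (-7))i
= -1 - 7i


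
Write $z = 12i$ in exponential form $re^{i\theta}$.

r = |z| = sqrt((0)^2 + (12)^2) = sqrt(0 + 144) = sqrt(144) = 12
a = 0 and b > 0, so z lies on the positive imaginary axis: θ = 90° = π/2
z = 12e^(i*π/2)


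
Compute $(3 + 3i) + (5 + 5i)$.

(3 + 5) + (3 + 5)i = 8 + 8i


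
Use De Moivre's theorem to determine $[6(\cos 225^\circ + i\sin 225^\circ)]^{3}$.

By De Moivre: z^n = r^n(cos(nθ) + i sin(nθ))
= 6^3(cos(3*225°) + i sin(3*225°))
= 216(cos 315° + i sin 315°)
= 108*sqrt(2) - 108*sqrt(2)i


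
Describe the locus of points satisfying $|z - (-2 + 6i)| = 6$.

|z - z0| = r describes a circle centered at z0 with radius r
Here z0 = -2 + 6i and r = 6
Locus: Circle centered at (-2, 6) with radius 6


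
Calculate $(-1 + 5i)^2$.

(a + bi)^2 = a^2 - b^2 + 2abi
= (-1)^2 - 5^2 + 2*(-1)*5i
= -24 - 10i


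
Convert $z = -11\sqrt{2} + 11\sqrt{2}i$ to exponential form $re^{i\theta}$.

r = |z| = sqrt((-11*sqrt(2))^2 + (11*sqrt(2))^2) = sqrt(242 + 242) = sqrt(484) = 22
θ = arctan(b/a) = arctan(15.5563/-15.5563) (quadrant-adjusted) = 135° = 3π/4
z = 22e^(i*3π/4)


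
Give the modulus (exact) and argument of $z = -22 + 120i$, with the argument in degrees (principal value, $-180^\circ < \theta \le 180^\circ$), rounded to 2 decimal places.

|z| = sqrt((-22)^2 + 120^2) = 122
arg(z) = arctan(b/a) = arctan(120/-22) (quadrant-adjusted) = 100.39°


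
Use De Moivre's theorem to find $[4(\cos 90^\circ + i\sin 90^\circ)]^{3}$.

By De Moivre: z^n = r^n(cos(nθ) + i sin(nθ))
= 4^3(cos(3*90°) + i sin(3*90°))
= 64(cos 270° + i sin 270°)
= -64i


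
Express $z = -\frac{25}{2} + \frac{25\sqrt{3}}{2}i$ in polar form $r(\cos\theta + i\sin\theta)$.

r = |z| = sqrt(a^2 + b^2) = sqrt((-25/2)^2 + (25*sqrt(3)/2)^2) = sqrt(625/4 + 1875/4) = sqrt(625) = 25
θ = arctan(b/a) = arctan(21.6506/-12.5) (quadrant-adjusted) = 120°
z = 25(cos 120° + i sin 120°)


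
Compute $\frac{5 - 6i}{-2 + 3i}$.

Multiply numerator and denominator by conjugate (-2 - 3i):
= (5 - 6i)(-2 - 3i) / ((-2)^2 + 3^2)
= (-28 - 3i) / 13
= -28/13 - (3/13)i


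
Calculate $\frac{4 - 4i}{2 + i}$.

Multiply numerator and denominator by conjugate (2 - i):
= (4 - 4i)(2 - i) / (2^2 + 1^2)
= (4 - 12i) / 5
= 4/5 - (12/5)i


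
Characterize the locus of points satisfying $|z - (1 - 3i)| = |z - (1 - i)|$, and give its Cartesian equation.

|z - z1| = |z - z2| means z is equidistant from z1 and z2,
i.e. the perpendicular bisector of the segment from (1, -3) to (1, -1) (midpoint (1, -2)).
With z = x + yi, square both sides:
(x - 1)^2 + (y - (-3))^2 = (x - 1)^2 + (y - (-1))^2
The x^2 and y^2 terms cancel: 0x + 4y = 2 - 10 = -8
Simplify: y = -2
Locus: Perpendicular bisector of the segment from (1, -3) to (1, -1): the line y = -2


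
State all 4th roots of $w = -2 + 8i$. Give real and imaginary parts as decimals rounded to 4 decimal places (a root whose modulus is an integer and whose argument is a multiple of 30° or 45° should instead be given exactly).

|w| = sqrt(68) ≈ 8.246211, arg(w) ≈ 104.036243°
Root modulus = sqrt(68)^(1/4) ≈ 1.694586
Root arguments: θ_k = (arg(w) + 360°k)/4 for k = 0, 1, ..., 3
Compute each root as (root modulus)(cos θ_k + i sin θ_k) using full-precision intermediates, then round to 4 decimal places.
Roots: 1.5230 + 0.7431i, -0.7431 + 1.5230i, -1.5230 - 0.7431i, 0.7431 - 1.5230i


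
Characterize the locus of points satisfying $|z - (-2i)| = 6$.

|z - z0| = r describes a circle centered at z0 with radius r
Here z0 = -2i and r = 6
Locus: Circle centered at (0, -2) with radius 6


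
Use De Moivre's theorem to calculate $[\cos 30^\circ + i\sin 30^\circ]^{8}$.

By De Moivre: z^n = r^n(cos(nθ) + i sin(nθ))
= 1^8(cos(8*30°) + i sin(8*30°))
= 1(cos 240° + i sin 240°)
= -1/2 - (sqrt(3)/2)i


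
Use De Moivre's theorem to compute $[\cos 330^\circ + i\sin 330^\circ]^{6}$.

By De Moivre: z^n = r^n(cos(nθ) + i sin(nθ))
= 1^6(cos(6*330°) + i sin(6*330°))
= 1(cos 180° + i sin 180°)
= -1


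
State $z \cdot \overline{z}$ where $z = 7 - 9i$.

z * conjugate(z) = |z|^2 = a^2 + b^2
= 7^2 + (-9)^2 = 130


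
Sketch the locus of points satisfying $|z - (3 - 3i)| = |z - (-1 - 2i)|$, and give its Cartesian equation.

|z - z1| = |z - z2| means z is equidistant from z1 and z2,
i.e. the perpendicular bisector of the segment from (3, -3) to (-1, -2) (midpoint (1, -5/2)).
With z = x + yi, square both sides:
(x - 3)^2 + (y - (-3))^2 = (x - (-1))^2 + (y - (-2))^2
The x^2 and y^2 terms cancel: -8x + 2y = 5 - 18 = -13
Simplify: 8x - 2y = 13
Locus: Perpendicular bisector of the segment from (3, -3) to (-1, -2): the line 8x - 2y = 13


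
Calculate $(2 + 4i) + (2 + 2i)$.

(2 + 2) + (4 + 2)i = 4 + 6i


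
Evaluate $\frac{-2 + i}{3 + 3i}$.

Multiply numerator and denominator by conjugate (3 - 3i):
= (-2 + i)(3 - 3i) / (3^2 + 3^2)
= (-3 + 9i) / 18
Divide through by 3: (-1 + 3i) / 6
= -1/6 + (1/2)i


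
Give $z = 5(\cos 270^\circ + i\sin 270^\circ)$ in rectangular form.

a = r cos θ = 5 * 0 = 0
b = r sin θ = 5 * -1 = -5
z = -5i


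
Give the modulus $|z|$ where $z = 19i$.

|z| = sqrt(a^2 + b^2) = sqrt(0^2 + 19^2) = sqrt(361) = 19


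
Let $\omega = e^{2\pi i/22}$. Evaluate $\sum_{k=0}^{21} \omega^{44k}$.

Since 22 divides 44, ω^44 = (ω^22)^2 = 1^2 = 1, so every term is 1.
Sum = 22 · 1 = 22


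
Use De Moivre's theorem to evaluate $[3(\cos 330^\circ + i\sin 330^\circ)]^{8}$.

By De Moivre: z^n = r^n(cos(nθ) + i sin(nθ))
= 3^8(cos(8*330°) + i sin(8*330°))
= 6561(cos 120° + i sin 120°)
= -6561/2 + (6561*sqrt(3)/2)i


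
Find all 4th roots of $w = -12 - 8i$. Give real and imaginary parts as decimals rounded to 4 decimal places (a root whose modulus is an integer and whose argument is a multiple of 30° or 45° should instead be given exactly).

|w| = sqrt(208) ≈ 14.422205, arg(w) ≈ 213.690068°
Root modulus = sqrt(208)^(1/4) ≈ 1.948758
Root arguments: θ_k = (arg(w) + 360°k)/4 for k = 0, 1, ..., 3
Compute each root as (root modulus)(cos θ_k + i sin θ_k) using full-precision intermediates, then round to 4 decimal places.
Roots: 1.1613 + 1.5650i, -1.5650 + 1.1613i, -1.1613 - 1.5650i, 1.5650 - 1.1613i


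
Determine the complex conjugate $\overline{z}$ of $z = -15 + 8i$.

If z = a + bi, then conjugate(z) = a - bi
conjugate(-15 + 8i) = -15 - 8i


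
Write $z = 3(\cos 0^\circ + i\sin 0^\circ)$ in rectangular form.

a = r cos θ = 3 * 1 = 3
b = r sin θ = 3 * 0 = 0
z = 3


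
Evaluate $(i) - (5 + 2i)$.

(0 - 5) + (1 - 2)i = -5 - i


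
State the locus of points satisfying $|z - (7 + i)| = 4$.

|z - z0| = r describes a circle centered at z0 with radius r
Here z0 = 7 + i and r = 4
Locus: Circle centered at (7, 1) with radius 4


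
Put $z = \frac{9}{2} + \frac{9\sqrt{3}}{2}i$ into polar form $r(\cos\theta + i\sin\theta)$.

r = |z| = sqrt(a^2 + b^2) = sqrt((9/2)^2 + (9*sqrt(3)/2)^2) = sqrt(81/4 + 243/4) = sqrt(81) = 9
θ = arctan(b/a) = arctan(7.7942/4.5) (quadrant-adjusted) = 60°
z = 9(cos 60° + i sin 60°)


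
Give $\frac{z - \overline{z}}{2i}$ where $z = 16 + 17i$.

z - conjugate(z) = 2bi
(z - conjugate(z))/(2i) = 2bi/(2i) = b = 17


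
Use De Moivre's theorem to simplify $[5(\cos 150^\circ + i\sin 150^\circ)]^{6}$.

By De Moivre: z^n = r^n(cos(nθ) + i sin(nθ))
= 5^6(cos(6*150°) + i sin(6*150°))
= 15625(cos 180° + i sin 180°)
= -15625


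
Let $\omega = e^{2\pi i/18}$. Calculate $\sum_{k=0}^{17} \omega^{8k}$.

Let ζ = ω^8 = e^(2πi·8/18). Since 18 ∤ 8, ζ ≠ 1.
Sum = Σ_{k=0}^{17} ζ^k = (ζ^18 - 1)/(ζ - 1) = (ω^{8·18} - 1)/(ζ - 1) = (1 - 1)/(ζ - 1) = 0


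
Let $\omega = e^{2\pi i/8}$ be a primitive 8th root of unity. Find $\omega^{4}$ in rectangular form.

ω^4 = e^(2πi·4/8) = e^(i·1π)
= cos(1π) + i sin(1π)
= -1


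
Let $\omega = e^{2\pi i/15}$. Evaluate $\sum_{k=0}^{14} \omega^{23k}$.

Let ζ = ω^23 = e^(2πi·23/15). Since 15 ∤ 23, ζ ≠ 1.
Sum = Σ_{k=0}^{14} ζ^k = (ζ^15 - 1)/(ζ - 1) = (ω^{23·15} - 1)/(ζ - 1) = (1 - 1)/(ζ - 1) = 0


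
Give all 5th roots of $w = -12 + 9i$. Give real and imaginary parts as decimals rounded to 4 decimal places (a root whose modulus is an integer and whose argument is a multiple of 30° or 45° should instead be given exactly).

|w| = 15, arg(w) ≈ 143.130102°
Root modulus = 15^(1/5) ≈ 1.718772
Root arguments: θ_k = (arg(w) + 360°k)/5 for k = 0, 1, ..., 4
Compute each root as (root modulus)(cos θ_k + i sin θ_k) using full-precision intermediates, then round to 4 decimal places.
Roots: 1.5087 + 0.8234i, -0.3169 + 1.6893i, -1.7046 + 0.2206i, -0.7365 - 1.5530i, 1.2494 - 1.1804i


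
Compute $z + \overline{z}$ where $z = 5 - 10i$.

z + conjugate(z) = (a + bi) + (a - bi) = 2a
= 2 * 5 = 10


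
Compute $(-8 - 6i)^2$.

(a + bi)^2 = a^2 - b^2 + 2abi
= (-8)^2 - (-6)^2 + 2*(-8)*(-6)i
= 28 + 96i


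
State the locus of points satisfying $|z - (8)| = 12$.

|z - z0| = r describes a circle centered at z0 with radius r
Here z0 = 8 and r = 12
Locus: Circle centered at (8, 0) with radius 12


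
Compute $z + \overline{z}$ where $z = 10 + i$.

z + conjugate(z) = (a + bi) + (a - bi) = 2a
= 2 * 10 = 20


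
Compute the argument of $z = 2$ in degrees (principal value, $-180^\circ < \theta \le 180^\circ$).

b = 0 and a > 0, so z lies on the positive real axis: θ = 0°


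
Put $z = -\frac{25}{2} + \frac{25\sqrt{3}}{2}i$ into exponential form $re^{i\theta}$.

r = |z| = sqrt((-25/2)^2 + (25*sqrt(3)/2)^2) = sqrt(625/4 + 1875/4) = sqrt(625) = 25
θ = arctan(b/a) = arctan(21.6506/-12.5) (quadrant-adjusted) = 120° = 2π/3
z = 25e^(i*2π/3)


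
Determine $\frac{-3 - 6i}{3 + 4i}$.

Multiply numerator and denominator by conjugate (3 - 4i):
= (-3 - 6i)(3 - 4i) / (3^2 + 4^2)
= (-33 - 6i) / 25
= -33/25 - (6/25)i


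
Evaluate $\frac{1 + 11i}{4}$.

Divisor is real, so divide each part by 4:
= 1/4 + (11/4)i


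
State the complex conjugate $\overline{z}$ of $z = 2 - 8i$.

If z = a + bi, then conjugate(z) = a - bi
conjugate(2 - 8i) = 2 + 8i


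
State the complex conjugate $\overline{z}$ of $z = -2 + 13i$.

If z = a + bi, then conjugate(z) = a - bi
conjugate(-2 + 13i) = -2 - 13i


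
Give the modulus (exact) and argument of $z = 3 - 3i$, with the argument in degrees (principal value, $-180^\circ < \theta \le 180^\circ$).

|z| = sqrt(3^2 + (-3)^2) = sqrt(18)
arg(z) = arctan(b/a) = arctan(-3/3) (quadrant-adjusted) = -45°


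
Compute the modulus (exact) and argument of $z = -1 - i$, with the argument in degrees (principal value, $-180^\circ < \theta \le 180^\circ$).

|z| = sqrt((-1)^2 + (-1)^2) = sqrt(2)
arg(z) = arctan(b/a) = arctan(-1/-1) (quadrant-adjusted) = -135°


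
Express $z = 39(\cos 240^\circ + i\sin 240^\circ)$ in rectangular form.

a = r cos θ = 39 * -1/2 = -39/2
b = r sin θ = 39 * -sqrt(3)/2 = -39*sqrt(3)/2
z = -39/2 - (39*sqrt(3)/2)i


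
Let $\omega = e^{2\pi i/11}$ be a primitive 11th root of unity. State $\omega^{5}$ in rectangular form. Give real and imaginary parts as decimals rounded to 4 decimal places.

ω^5 = e^(2πi·5/11) = e^(i·10π/11)
= cos(10π/11) + i sin(10π/11)
= -0.9595 + 0.2817i


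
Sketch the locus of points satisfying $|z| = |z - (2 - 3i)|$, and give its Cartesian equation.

|z - z1| = |z - z2| means z is equidistant from z1 and z2,
i.e. the perpendicular bisector of the segment from (0, 0) to (2, -3) (midpoint (1, -3/2)).
With z = x + yi, square both sides:
(x - 0)^2 + (y - 0)^2 = (x - 2)^2 + (y - (-3))^2
The x^2 and y^2 terms cancel: 4x + (-6)y = 13 - 0 = 13
Simplify: 4x - 6y = 13
Locus: Perpendicular bisector of the segment from (0, 0) to (2, -3): the line 4x - 6y = 13


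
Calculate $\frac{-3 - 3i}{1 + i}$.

Multiply numerator and denominator by conjugate (1 - i):
= (-3 - 3i)(1 - i) / (1^2 + 1^2)
= (-6) / 2
= -3


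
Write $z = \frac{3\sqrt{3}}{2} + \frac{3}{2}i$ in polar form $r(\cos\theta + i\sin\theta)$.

r = |z| = sqrt(a^2 + b^2) = sqrt((3*sqrt(3)/2)^2 + (3/2)^2) = sqrt(27/4 + 9/4) = sqrt(9) = 3
θ = arctan(b/a) = arctan(1.5/2.5981) (quadrant-adjusted) = 30°
z = 3(cos 30° + i sin 30°)


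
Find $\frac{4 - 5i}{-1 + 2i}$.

Multiply numerator and denominator by conjugate (-1 - 2i):
= (4 - 5i)(-1 - 2i) / ((-1)^2 + 2^2)
= (-14 - 3i) / 5
= -14/5 - (3/5)i


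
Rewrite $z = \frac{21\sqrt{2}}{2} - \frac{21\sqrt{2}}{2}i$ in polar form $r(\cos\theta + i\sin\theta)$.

r = |z| = sqrt(a^2 + b^2) = sqrt((21*sqrt(2)/2)^2 + (-21*sqrt(2)/2)^2) = sqrt(441/2 + 441/2) = sqrt(441) = 21
θ = arctan(b/a) = arctan(-14.8492/14.8492) (quadrant-adjusted) = 315°
z = 21(cos 315° + i sin 315°)


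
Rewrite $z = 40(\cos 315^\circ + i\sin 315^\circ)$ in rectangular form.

a = r cos θ = 40 * sqrt(2)/2 = 20*sqrt(2)
b = r sin θ = 40 * -sqrt(2)/2 = -20*sqrt(2)
z = 20*sqrt(2) - 20*sqrt(2)i


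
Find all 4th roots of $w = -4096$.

|w| = 4096, arg(w) = 180°
Root modulus = 4096^(1/4) = 8
Root arguments: θ_k = (180° + 360°k)/4 for k = 0, 1, ..., 3
Roots: 4*sqrt(2) + 4*sqrt(2)i, -4*sqrt(2) + 4*sqrt(2)i, -4*sqrt(2) - 4*sqrt(2)i, 4*sqrt(2) - 4*sqrt(2)i


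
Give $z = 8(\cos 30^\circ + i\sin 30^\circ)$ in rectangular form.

a = r cos θ = 8 * sqrt(3)/2 = 4*sqrt(3)
b = r sin θ = 8 * 1/2 = 4
z = 4*sqrt(3) + 4i


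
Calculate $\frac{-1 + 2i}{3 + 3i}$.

Multiply numerator and denominator by conjugate (3 - 3i):
= (-1 + 2i)(3 - 3i) / (3^2 + 3^2)
= (3 + 9i) / 18
Divide through by 3: (1 + 3i) / 6
= 1/6 + (1/2)i


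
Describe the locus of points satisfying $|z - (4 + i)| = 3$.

|z - z0| = r describes a circle centered at z0 with radius r
Here z0 = 4 + i and r = 3
Locus: Circle centered at (4, 1) with radius 3


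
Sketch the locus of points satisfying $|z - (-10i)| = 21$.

|z - z0| = r describes a circle centered at z0 with radius r
Here z0 = -10i and r = 21
Locus: Circle centered at (0, -10) with radius 21


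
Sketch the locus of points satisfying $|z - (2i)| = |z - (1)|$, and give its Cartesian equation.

|z - z1| = |z - z2| means z is equidistant from z1 and z2,
i.e. the perpendicular bisector of the segment from (0, 2) to (1, 0) (midpoint (1/2, 1)).
With z = x + yi, square both sides:
(x - 0)^2 + (y - 2)^2 = (x - 1)^2 + (y - 0)^2
The x^2 and y^2 terms cancel: 2x + (-4)y = 1 - 4 = -3
Simplify: 2x - 4y = -3
Locus: Perpendicular bisector of the segment from (0, 2) to (1, 0): the line 2x - 4y = -3


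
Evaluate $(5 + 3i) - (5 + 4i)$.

(5 - 5) + (3 - 4)i = -i


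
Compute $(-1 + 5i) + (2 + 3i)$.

(-1 + 2) + (5 + 3)i = 1 + 8i


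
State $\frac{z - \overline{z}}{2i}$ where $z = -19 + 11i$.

z - conjugate(z) = 2bi
(z - conjugate(z))/(2i) = 2bi/(2i) = b = 11


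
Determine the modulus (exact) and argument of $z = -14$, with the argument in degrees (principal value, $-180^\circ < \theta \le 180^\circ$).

|z| = sqrt((-14)^2 + 0^2) = 14
b = 0 and a < 0, so z lies on the negative real axis: arg(z) = 180°


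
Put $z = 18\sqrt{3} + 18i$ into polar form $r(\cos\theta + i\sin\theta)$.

r = |z| = sqrt(a^2 + b^2) = sqrt((18*sqrt(3))^2 + (18)^2) = sqrt(972 + 324) = sqrt(1296) = 36
θ = arctan(b/a) = arctan(18/31.1769) (quadrant-adjusted) = 30°
z = 36(cos 30° + i sin 30°)


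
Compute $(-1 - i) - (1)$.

(-1 - 1) + (-1 - 0)i = -2 - i


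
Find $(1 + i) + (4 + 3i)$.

(1 + 4) + (1 + 3)i = 5 + 4i


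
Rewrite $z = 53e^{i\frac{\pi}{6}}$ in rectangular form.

a = r cos θ = 53 * sqrt(3)/2 = 53*sqrt(3)/2
b = r sin θ = 53 * 1/2 = 53/2
z = 53*sqrt(3)/2 + (53/2)i


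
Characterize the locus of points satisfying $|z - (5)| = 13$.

|z - z0| = r describes a circle centered at z0 with radius r
Here z0 = 5 and r = 13
Locus: Circle centered at (5, 0) with radius 13


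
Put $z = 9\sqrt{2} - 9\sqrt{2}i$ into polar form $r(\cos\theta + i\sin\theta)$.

r = |z| = sqrt(a^2 + b^2) = sqrt((9*sqrt(2))^2 + (-9*sqrt(2))^2) = sqrt(162 + 162) = sqrt(324) = 18
θ = arctan(b/a) = arctan(-12.7279/12.7279) (quadrant-adjusted) = 315°
z = 18(cos 315° + i sin 315°)


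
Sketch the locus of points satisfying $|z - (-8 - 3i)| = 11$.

|z - z0| = r describes a circle centered at z0 with radius r
Here z0 = -8 - 3i and r = 11
Locus: Circle centered at (-8, -3) with radius 11


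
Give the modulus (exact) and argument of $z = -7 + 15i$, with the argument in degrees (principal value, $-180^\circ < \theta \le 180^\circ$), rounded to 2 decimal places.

|z| = sqrt((-7)^2 + 15^2) = sqrt(274)
arg(z) = arctan(b/a) = arctan(15/-7) (quadrant-adjusted) = 115.02°


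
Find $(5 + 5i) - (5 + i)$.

(5 - 5) + (5 - 1)i = 4i


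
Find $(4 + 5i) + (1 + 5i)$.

(4 + 1) + (5 + 5)i = 5 + 10i


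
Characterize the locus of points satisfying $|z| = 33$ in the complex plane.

|z| = 33 means sqrt(x^2 + y^2) = 33
This is a circle of radius 33 centered at the origin


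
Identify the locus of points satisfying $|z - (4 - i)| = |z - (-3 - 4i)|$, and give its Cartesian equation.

|z - z1| = |z - z2| means z is equidistant from z1 and z2,
i.e. the perpendicular bisector of the segment from (4, -1) to (-3, -4) (midpoint (1/2, -5/2)).
With z = x + yi, square both sides:
(x - 4)^2 + (y - (-1))^2 = (x - (-3))^2 + (y - (-4))^2
The x^2 and y^2 terms cancel: -14x + (-6)y = 25 - 17 = 8
Simplify: 7x + 3y = -4
Locus: Perpendicular bisector of the segment from (4, -1) to (-3, -4): the line 7x + 3y = -4


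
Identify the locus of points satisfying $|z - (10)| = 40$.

|z - z0| = r describes a circle centered at z0 with radius r
Here z0 = 10 and r = 40
Locus: Circle centered at (10, 0) with radius 40


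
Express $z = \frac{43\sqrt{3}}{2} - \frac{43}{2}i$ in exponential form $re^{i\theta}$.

r = |z| = sqrt((43*sqrt(3)/2)^2 + (-43/2)^2) = sqrt(5547/4 + 1849/4) = sqrt(1849) = 43
θ = arctan(b/a) = arctan(-21.5/37.2391) (quadrant-adjusted) = -30° = -π/6
z = 43e^(-i*π/6)


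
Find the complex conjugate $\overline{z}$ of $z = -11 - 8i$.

If z = a + bi, then conjugate(z) = a - bi
conjugate(-11 - 8i) = -11 + 8i


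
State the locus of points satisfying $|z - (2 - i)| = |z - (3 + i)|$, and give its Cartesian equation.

|z - z1| = |z - z2| means z is equidistant from z1 and z2,
i.e. the perpendicular bisector of the segment from (2, -1) to (3, 1) (midpoint (5/2, 0)).
With z = x + yi, square both sides:
(x - 2)^2 + (y - (-1))^2 = (x - 3)^2 + (y - 1)^2
The x^2 and y^2 terms cancel: 2x + 4y = 10 - 5 = 5
Simplify: 2x + 4y = 5
Locus: Perpendicular bisector of the segment from (2, -1) to (3, 1): the line 2x + 4y = 5


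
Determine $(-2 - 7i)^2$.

(a + bi)^2 = a^2 - b^2 + 2abi
= (-2)^2 - (-7)^2 + 2*(-2)*(-7)i
= -45 + 28i


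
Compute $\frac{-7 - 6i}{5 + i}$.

Multiply numerator and denominator by conjugate (5 - i):
= (-7 - 6i)(5 - i) / (5^2 + 1^2)
= (-41 - 23i) / 26
= -41/26 - (23/26)i


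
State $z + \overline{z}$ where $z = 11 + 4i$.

z + conjugate(z) = (a + bi) + (a - bi) = 2a
= 2 * 11 = 22


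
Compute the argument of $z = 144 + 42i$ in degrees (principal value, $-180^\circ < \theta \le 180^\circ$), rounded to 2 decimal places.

θ = arctan(b/a) = arctan(42/144) (quadrant-adjusted) = 16.26°


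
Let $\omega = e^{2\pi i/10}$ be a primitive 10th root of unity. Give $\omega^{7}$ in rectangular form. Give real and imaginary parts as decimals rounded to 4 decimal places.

ω^7 = e^(2πi·7/10) = e^(i·7π/5)
= cos(7π/5) + i sin(7π/5)
= -0.3090 - 0.9511i


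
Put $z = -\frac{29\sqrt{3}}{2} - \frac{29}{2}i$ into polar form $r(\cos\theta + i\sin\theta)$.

r = |z| = sqrt(a^2 + b^2) = sqrt((-29*sqrt(3)/2)^2 + (-29/2)^2) = sqrt(2523/4 + 841/4) = sqrt(841) = 29
θ = arctan(b/a) = arctan(-14.5/-25.1147) (quadrant-adjusted) = 210°
z = 29(cos 210° + i sin 210°)


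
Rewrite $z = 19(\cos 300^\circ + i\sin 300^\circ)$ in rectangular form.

a = r cos θ = 19 * 1/2 = 19/2
b = r sin θ = 19 * -sqrt(3)/2 = -19*sqrt(3)/2
z = 19/2 - (19*sqrt(3)/2)i


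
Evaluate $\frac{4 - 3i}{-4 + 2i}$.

Multiply numerator and denominator by conjugate (-4 - 2i):
= (4 - 3i)(-4 - 2i) / ((-4)^2 + 2^2)
= (-22 + 4i) / 20
Divide through by 2: (-11 + 2i) / 10
= -11/10 + (1/5)i


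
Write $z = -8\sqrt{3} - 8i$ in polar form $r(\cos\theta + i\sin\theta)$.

r = |z| = sqrt(a^2 + b^2) = sqrt((-8*sqrt(3))^2 + (-8)^2) = sqrt(192 + 64) = sqrt(256) = 16
θ = arctan(b/a) = arctan(-8/-13.8564) (quadrant-adjusted) = 210°
z = 16(cos 210° + i sin 210°)


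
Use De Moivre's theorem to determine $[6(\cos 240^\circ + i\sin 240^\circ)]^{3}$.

By De Moivre: z^n = r^n(cos(nθ) + i sin(nθ))
= 6^3(cos(3*240°) + i sin(3*240°))
= 216(cos 0° + i sin 0°)
= 216


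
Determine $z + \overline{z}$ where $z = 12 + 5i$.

z + conjugate(z) = (a + bi) + (a - bi) = 2a
= 2 * 12 = 24


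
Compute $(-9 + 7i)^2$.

(a + bi)^2 = a^2 - b^2 + 2abi
= (-9)^2 - 7^2 + 2*(-9)*7i
= 32 - 126i


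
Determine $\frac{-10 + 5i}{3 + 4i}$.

Multiply numerator and denominator by conjugate (3 - 4i):
= (-10 + 5i)(3 - 4i) / (3^2 + 4^2)
= (-10 + 55i) / 25
Divide through by 5: (-2 + 11i) / 5
= -2/5 + (11/5)i
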